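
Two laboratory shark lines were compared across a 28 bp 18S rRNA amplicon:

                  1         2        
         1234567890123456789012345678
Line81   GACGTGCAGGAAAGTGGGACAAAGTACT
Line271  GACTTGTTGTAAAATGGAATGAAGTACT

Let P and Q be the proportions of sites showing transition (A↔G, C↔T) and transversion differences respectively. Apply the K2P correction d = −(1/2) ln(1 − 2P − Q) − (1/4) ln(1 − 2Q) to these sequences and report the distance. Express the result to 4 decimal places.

The sequences differ at positions 4 (G/T, transversion), 7 (C/T, transition), 8 (A/T, transversion), 10 (G/T, transversion), 14 (G/A, transition), 18 (G/A, transition), 20 (C/T, transition), 21 (A/G, transition).
Of the 8 differences, 5 transitions and 3 transversions over 28 sites: P = 5/28 = 0.178571, Q = 3/28 = 0.107143.
d = −0.5·ln(0.535715) − 0.25·ln(0.785714) = −0.5·(-0.624153) − 0.25·(-0.241162) = 0.3724.

0.3724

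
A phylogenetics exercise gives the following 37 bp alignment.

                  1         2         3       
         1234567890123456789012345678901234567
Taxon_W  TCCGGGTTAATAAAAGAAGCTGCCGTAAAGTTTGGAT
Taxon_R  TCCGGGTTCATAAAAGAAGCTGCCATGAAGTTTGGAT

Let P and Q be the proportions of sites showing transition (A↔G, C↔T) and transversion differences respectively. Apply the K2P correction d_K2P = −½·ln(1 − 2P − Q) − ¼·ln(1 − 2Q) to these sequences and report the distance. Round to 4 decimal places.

Mismatches occur at site 9 (A→C, transversion), site 25 (G→A, transition), site 27 (A→G, transition).
Of the 3 differences, 2 transitions and 1 transversion over 37 sites: P = 2/37 = 0.054054, Q = 1/37 = 0.027027.
d = −0.5·ln(0.864865) − 0.25·ln(0.945946) = −0.5·(-0.145182) − 0.25·(-0.055570) = 0.0865.

0.0865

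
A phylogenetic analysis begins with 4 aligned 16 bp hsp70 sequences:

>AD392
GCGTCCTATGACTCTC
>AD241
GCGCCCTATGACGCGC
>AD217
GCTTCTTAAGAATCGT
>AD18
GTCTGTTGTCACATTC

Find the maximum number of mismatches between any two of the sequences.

Pairwise Hamming distances:
  AD392 vs AD241: 3
  AD392 vs AD217: 6
  AD392 vs AD18: 8
  AD241 vs AD217: 7
  AD241 vs AD18: 10
  AD217 vs AD18: 11
The largest is 11, between AD217 and AD18.

11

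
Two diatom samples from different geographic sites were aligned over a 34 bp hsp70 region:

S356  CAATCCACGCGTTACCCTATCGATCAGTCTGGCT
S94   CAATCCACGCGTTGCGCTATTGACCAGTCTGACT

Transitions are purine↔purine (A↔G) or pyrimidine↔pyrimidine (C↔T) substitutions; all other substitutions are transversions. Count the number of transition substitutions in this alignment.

The sequences differ at positions 14 (A/G, transition), 16 (C/G, transversion), 21 (C/T, transition), 24 (T/C, transition), 32 (G/A, transition).
Of the 5 differences, 4 transitions and 1 transversion, so the answer is 4.

4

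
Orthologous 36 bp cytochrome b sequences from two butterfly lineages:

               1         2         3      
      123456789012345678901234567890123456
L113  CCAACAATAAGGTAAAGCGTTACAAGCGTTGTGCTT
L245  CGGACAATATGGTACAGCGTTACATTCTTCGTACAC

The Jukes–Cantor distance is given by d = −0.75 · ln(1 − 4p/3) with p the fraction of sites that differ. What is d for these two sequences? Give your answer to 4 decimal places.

Differing sites — 2:C/G; 3:A/G; 10:A/T; 15:A/C; 25:A/T; 26:G/T; 28:G/T; 30:T/C; 33:G/A; 35:T/A; 36:T/C.
p = 11/36 = 0.305556.
d = −0.75 · ln(1 − (4/3)·0.305556) = −0.75 · ln(0.592592) = −0.75 · (-0.523249) = 0.3924.

0.3924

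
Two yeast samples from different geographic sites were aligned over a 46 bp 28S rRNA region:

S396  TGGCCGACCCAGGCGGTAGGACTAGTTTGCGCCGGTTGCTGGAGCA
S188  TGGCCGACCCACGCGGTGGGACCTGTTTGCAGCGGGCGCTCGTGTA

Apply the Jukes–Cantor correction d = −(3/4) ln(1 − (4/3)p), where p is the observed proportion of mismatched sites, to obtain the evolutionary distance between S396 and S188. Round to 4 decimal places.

0.2880

Mismatches occur at site 12 (G→C), site 18 (A→G), site 23 (T→C), site 24 (A→T), site 31 (G→A), site 32 (C→G), site 36 (T→G), site 37 (T→C), site 41 (G→C), site 43 (A→T), site 45 (C→T).
p = 11/46 = 0.239130.
d = −0.75 · ln(1 − (4/3)·0.239130) = −0.75 · ln(0.681160) = −0.75 · (-0.383958) = 0.2880.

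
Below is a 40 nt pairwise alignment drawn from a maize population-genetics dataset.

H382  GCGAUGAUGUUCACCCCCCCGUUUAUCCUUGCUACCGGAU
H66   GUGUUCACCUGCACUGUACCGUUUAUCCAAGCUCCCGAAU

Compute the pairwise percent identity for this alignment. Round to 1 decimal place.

The sequences differ at positions 2 (C/U), 4 (A/U), 6 (G/C), 8 (U/C), 9 (G/C), 11 (U/G), 15 (C/U), 16 (C/G), 17 (C/U), 18 (C/A), 29 (U/A), 30 (U/A), 34 (A/C), 38 (G/A).
26 of the 40 sites match, so the percent identity is 26/40 × 100 = 65.0%.

65.0%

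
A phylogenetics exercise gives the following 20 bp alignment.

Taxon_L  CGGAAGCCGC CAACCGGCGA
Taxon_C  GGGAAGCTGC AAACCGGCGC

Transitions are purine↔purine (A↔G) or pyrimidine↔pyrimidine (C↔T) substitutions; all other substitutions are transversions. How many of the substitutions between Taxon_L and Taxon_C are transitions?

The sequences differ at positions 1 (C/G, transversion), 8 (C/T, transition), 11 (C/A, transversion), 20 (A/C, transversion).
Of the 4 differences, 1 transition and 3 transversions, so the answer is 1.

1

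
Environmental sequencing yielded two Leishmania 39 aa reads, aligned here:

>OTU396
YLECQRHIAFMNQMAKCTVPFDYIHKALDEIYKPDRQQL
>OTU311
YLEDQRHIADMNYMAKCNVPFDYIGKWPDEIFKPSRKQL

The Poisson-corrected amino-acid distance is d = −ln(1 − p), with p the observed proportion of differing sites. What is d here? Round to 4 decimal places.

Differing sites — 4:C/D; 10:F/D; 13:Q/Y; 18:T/N; 25:H/G; 27:A/W; 28:L/P; 32:Y/F; 35:D/S; 37:Q/K.
p = 10/39 = 0.256410.
d = −ln(1 − 0.256410) = −ln(0.743590) = 0.2963.

0.2963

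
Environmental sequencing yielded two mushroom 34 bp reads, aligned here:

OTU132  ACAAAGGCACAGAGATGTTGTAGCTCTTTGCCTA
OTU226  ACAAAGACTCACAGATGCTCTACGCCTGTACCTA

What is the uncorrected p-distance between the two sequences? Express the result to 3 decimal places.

Mismatches occur at site 7 (G/A), site 9 (A/T), site 12 (G/C), site 18 (T/C), site 20 (G/C), site 23 (G/C), site 24 (C/G), site 25 (T/C), site 28 (T/G), site 30 (G/A).
There are 10 differences over 34 sites, so p = 10/34 = 0.294.

0.294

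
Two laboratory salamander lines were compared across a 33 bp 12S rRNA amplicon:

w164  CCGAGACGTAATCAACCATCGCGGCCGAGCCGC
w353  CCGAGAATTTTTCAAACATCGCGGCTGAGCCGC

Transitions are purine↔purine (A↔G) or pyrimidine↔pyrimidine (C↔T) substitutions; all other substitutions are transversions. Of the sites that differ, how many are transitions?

Mismatches occur at site 7 (C↔A, transversion), site 8 (G↔T, transversion), site 10 (A↔T, transversion), site 11 (A↔T, transversion), site 16 (C↔A, transversion), site 26 (C↔T, transition).
Of the 6 differences, 1 transition and 5 transversions, so the answer is 1.

1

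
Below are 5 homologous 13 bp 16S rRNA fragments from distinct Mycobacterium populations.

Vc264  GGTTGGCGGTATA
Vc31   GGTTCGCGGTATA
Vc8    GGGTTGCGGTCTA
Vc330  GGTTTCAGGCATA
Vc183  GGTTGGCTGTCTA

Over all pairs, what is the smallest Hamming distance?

Pairwise Hamming distances:
  Vc264 vs Vc31: 1
  Vc264 vs Vc8: 3
  Vc264 vs Vc330: 4
  Vc264 vs Vc183: 2
  Vc31 vs Vc8: 3
  Vc31 vs Vc330: 4
  Vc31 vs Vc183: 3
  Vc8 vs Vc330: 5
  Vc8 vs Vc183: 3
  Vc330 vs Vc183: 6
The smallest is 1, between Vc264 and Vc31.

1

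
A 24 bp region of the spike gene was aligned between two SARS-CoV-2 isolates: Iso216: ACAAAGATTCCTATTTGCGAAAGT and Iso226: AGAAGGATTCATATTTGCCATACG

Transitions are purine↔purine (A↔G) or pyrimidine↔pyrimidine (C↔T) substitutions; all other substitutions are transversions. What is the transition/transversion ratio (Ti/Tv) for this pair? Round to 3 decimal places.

0.167

Differing sites — 2:C/G (Tv); 5:A/G (Ti); 11:C/A (Tv); 19:G/C (Tv); 21:A/T (Tv); 23:G/C (Tv); 24:T/G (Tv).
Of the 7 differences, 1 transition and 6 transversions, so Ti/Tv = 1/6 = 0.167.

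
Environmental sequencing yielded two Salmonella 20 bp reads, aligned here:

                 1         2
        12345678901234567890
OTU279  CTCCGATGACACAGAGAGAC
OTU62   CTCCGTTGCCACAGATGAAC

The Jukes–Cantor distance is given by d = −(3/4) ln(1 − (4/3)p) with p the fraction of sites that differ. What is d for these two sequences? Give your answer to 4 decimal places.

Mismatches occur at site 6 (A→T), site 9 (A→C), site 16 (G→T), site 17 (A→G), site 18 (G→A).
p = 5/20 = 0.250000.
d = −0.75 · ln(1 − (4/3)·0.250000) = −0.75 · ln(0.666667) = −0.75 · (-0.405465) = 0.3041.

0.3041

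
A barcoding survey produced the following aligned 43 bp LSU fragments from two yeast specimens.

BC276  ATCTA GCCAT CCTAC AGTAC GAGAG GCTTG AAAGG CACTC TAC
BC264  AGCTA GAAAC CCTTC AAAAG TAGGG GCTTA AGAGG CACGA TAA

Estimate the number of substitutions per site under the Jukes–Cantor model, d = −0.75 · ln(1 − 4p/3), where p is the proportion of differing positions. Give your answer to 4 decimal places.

Mismatches occur at site 2 (T/G), site 7 (C/A), site 8 (C/A), site 10 (T/C), site 14 (A/T), site 17 (G/A), site 18 (T/A), site 20 (C/G), site 21 (G/T), site 24 (A/G), site 30 (G/A), site 32 (A/G), site 39 (T/G), site 40 (C/A), site 43 (C/A).
p = 15/43 = 0.348837.
d = −0.75 · ln(1 − (4/3)·0.348837) = −0.75 · ln(0.534884) = −0.75 · (-0.625705) = 0.4693.

0.4693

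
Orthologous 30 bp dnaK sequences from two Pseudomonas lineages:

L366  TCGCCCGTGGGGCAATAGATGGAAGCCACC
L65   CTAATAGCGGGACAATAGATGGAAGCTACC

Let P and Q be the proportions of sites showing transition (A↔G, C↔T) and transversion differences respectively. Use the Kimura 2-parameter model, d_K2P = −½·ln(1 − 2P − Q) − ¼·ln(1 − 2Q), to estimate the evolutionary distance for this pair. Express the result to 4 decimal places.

The sequences differ at positions 1 (T/C, transition), 2 (C/T, transition), 3 (G/A, transition), 4 (C/A, transversion), 5 (C/T, transition), 6 (C/A, transversion), 8 (T/C, transition), 12 (G/A, transition), 27 (C/T, transition).
Of the 9 differences, 7 transitions and 2 transversions over 30 sites: P = 7/30 = 0.233333, Q = 2/30 = 0.066667.
d = −0.5·ln(0.466667) − 0.25·ln(0.866666) = −0.5·(-0.762139) − 0.25·(-0.143102) = 0.4168.

0.4168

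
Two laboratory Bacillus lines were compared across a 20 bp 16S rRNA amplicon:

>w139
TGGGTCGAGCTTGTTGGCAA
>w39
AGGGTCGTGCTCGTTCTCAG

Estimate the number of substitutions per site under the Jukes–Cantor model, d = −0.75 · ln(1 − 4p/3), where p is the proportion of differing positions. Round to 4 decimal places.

The sequences differ at positions 1 (T/A), 8 (A/T), 12 (T/C), 16 (G/C), 17 (G/T), 20 (A/G).
p = 6/20 = 0.300000.
d = −0.75 · ln(1 − (4/3)·0.300000) = −0.75 · ln(0.600000) = −0.75 · (-0.510826) = 0.3831.

0.3831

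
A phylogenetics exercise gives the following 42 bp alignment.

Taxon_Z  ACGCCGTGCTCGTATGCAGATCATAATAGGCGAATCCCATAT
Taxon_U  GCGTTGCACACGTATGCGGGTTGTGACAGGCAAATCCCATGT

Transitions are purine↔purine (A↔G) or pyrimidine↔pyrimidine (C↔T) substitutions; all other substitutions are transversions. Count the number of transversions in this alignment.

Differing sites — 1:A/G (Ti); 4:C/T (Ti); 5:C/T (Ti); 7:T/C (Ti); 8:G/A (Ti); 10:T/A (Tv); 18:A/G (Ti); 20:A/G (Ti); 22:C/T (Ti); 23:A/G (Ti); 25:A/G (Ti); 27:T/C (Ti); 32:G/A (Ti); 41:A/G (Ti).
Of the 14 differences, 13 transitions and 1 transversion, so the answer is 1.

1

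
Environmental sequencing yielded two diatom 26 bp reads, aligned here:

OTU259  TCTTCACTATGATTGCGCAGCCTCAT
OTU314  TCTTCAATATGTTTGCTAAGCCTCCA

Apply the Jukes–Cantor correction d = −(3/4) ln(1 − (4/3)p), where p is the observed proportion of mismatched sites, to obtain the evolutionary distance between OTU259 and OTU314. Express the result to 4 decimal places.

Mismatches occur at site 7 (C→A), site 12 (A→T), site 17 (G→T), site 18 (C→A), site 25 (A→C), site 26 (T→A).
p = 6/26 = 0.230769.
d = −0.75 · ln(1 − (4/3)·0.230769) = −0.75 · ln(0.692308) = −0.75 · (-0.367724) = 0.2758.

0.2758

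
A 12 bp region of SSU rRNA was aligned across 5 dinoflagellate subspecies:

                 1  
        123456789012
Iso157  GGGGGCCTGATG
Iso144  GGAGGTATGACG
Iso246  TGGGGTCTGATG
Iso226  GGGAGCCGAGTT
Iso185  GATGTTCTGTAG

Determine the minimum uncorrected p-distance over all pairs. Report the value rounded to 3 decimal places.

Pairwise Hamming distances:
  Iso157 vs Iso144: 4
  Iso157 vs Iso246: 2
  Iso157 vs Iso226: 5
  Iso157 vs Iso185: 6
  Iso144 vs Iso246: 4
  Iso144 vs Iso226: 9
  Iso144 vs Iso185: 6
  Iso246 vs Iso226: 7
  Iso246 vs Iso185: 6
  Iso226 vs Iso185: 10
The smallest is 2 mismatches, between Iso157 and Iso246; p = 2/12 = 0.167.

0.167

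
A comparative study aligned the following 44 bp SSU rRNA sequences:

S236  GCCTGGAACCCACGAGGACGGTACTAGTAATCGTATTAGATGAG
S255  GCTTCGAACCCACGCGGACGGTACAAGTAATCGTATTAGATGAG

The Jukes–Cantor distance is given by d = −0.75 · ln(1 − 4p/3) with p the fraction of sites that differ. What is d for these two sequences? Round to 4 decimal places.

Mismatches occur at site 3 (C↔T), site 5 (G↔C), site 15 (A↔C), site 25 (T↔A).
p = 4/44 = 0.090909.
d = −0.75 · ln(1 − (4/3)·0.090909) = −0.75 · ln(0.878788) = −0.75 · (-0.129212) = 0.0969.

0.0969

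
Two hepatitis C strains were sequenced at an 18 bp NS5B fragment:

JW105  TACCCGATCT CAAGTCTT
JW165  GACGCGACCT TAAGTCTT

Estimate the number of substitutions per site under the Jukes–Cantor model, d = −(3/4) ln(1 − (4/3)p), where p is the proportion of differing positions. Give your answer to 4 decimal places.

0.2635

Mismatches occur at site 1 (T/G), site 4 (C/G), site 8 (T/C), site 11 (C/T).
p = 4/18 = 0.222222.
d = −0.75 · ln(1 − (4/3)·0.222222) = −0.75 · ln(0.703704) = −0.75 · (-0.351397) = 0.2635.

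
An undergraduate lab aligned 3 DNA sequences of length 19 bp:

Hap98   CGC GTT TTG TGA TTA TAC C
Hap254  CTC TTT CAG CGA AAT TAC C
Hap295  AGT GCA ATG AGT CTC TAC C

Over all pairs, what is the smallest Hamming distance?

Pairwise Hamming distances:
  Hap98 vs Hap254: 8
  Hap98 vs Hap295: 9
  Hap254 vs Hap295: 13
The smallest is 8, between Hap98 and Hap254.

8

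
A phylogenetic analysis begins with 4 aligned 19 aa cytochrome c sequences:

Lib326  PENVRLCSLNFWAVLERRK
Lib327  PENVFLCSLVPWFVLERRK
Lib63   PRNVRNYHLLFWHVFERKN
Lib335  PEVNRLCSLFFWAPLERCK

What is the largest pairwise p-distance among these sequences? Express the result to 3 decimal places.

0.632

Pairwise Hamming distances:
  Lib326 vs Lib327: 4
  Lib326 vs Lib63: 9
  Lib326 vs Lib335: 5
  Lib327 vs Lib63: 11
  Lib327 vs Lib335: 8
  Lib63 vs Lib335: 12
The largest is 12 mismatches, between Lib63 and Lib335; p = 12/19 = 0.632.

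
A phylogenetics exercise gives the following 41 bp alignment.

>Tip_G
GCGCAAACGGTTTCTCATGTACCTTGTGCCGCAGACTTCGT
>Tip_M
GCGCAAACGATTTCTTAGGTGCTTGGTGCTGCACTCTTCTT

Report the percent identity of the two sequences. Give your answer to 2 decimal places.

Differing sites — 10:G/A; 16:C/T; 18:T/G; 21:A/G; 23:C/T; 25:T/G; 30:C/T; 34:G/C; 35:A/T; 40:G/T.
31 of the 41 sites match, so the percent identity is 31/41 × 100 = 75.61%.

75.61%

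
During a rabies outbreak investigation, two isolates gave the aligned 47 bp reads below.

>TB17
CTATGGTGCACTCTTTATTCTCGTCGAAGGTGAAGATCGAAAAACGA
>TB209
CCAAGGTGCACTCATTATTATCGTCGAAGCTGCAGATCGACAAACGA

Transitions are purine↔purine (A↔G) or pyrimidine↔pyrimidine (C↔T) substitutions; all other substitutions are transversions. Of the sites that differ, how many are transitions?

The sequences differ at positions 2 (T/C, transition), 4 (T/A, transversion), 14 (T/A, transversion), 20 (C/A, transversion), 30 (G/C, transversion), 33 (A/C, transversion), 41 (A/C, transversion).
Of the 7 differences, 1 transition and 6 transversions, so the answer is 1.

1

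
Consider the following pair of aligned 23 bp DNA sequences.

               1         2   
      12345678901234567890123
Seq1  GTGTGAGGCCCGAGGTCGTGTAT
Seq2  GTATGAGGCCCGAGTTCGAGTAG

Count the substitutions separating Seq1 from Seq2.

Differing sites — 3:G/A; 15:G/T; 19:T/A; 23:T/G.
That gives 4 mismatches out of 23 aligned sites, so the Hamming distance is 4.

4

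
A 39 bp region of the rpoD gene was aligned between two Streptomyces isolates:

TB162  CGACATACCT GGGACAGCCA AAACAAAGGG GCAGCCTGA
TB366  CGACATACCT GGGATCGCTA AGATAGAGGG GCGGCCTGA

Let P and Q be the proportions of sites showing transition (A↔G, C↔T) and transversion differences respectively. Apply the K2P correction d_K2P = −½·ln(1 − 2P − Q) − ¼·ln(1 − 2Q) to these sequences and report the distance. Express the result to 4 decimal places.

0.2159

Differing sites — 15:C/T (Ti); 16:A/C (Tv); 19:C/T (Ti); 22:A/G (Ti); 24:C/T (Ti); 26:A/G (Ti); 33:A/G (Ti).
Of the 7 differences, 6 transitions and 1 transversion over 39 sites: P = 6/39 = 0.153846, Q = 1/39 = 0.025641.
d = −0.5·ln(0.666667) − 0.25·ln(0.948718) = −0.5·(-0.405465) − 0.25·(-0.052644) = 0.2159.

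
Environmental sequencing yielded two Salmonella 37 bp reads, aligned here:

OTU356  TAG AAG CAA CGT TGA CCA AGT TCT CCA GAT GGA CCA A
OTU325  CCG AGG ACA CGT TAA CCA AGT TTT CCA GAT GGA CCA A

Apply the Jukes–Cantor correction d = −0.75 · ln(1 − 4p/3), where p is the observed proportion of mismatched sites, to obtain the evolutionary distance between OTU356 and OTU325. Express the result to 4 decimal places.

Mismatches occur at site 1 (T→C), site 2 (A→C), site 5 (A→G), site 7 (C→A), site 8 (A→C), site 14 (G→A), site 23 (C→T).
p = 7/37 = 0.189189.
d = −0.75 · ln(1 − (4/3)·0.189189) = −0.75 · ln(0.747748) = −0.75 · (-0.290689) = 0.2180.

0.2180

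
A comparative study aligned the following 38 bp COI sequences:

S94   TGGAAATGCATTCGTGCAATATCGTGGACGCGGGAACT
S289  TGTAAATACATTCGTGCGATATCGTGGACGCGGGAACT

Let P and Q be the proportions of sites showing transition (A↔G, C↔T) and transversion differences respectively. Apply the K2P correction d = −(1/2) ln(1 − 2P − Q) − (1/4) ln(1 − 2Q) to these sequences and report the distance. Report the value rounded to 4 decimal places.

The sequences differ at positions 3 (G/T, transversion), 8 (G/A, transition), 18 (A/G, transition).
Of the 3 differences, 2 transitions and 1 transversion over 38 sites: P = 2/38 = 0.052632, Q = 1/38 = 0.026316.
d = −0.5·ln(0.868420) − 0.25·ln(0.947368) = −0.5·(-0.141080) − 0.25·(-0.054068) = 0.0841.

0.0841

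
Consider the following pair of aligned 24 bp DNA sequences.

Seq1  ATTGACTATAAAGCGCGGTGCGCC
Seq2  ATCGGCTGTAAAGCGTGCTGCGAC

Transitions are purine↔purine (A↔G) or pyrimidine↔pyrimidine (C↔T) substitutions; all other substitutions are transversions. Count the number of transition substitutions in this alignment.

The sequences differ at positions 3 (T/C, transition), 5 (A/G, transition), 8 (A/G, transition), 16 (C/T, transition), 18 (G/C, transversion), 23 (C/A, transversion).
Of the 6 differences, 4 transitions and 2 transversions, so the answer is 4.

4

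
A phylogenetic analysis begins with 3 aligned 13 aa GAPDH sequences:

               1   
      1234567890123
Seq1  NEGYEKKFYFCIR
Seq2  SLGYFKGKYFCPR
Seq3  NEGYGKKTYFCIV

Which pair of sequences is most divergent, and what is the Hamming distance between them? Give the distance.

Pairwise Hamming distances:
  Seq1 vs Seq2: 6
  Seq1 vs Seq3: 3
  Seq2 vs Seq3: 7
The largest is 7, between Seq2 and Seq3.

7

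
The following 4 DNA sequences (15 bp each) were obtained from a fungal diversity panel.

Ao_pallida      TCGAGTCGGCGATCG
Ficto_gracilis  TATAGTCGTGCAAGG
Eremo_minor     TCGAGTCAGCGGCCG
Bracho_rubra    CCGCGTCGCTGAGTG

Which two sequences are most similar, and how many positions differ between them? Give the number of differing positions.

Pairwise Hamming distances:
  Ao_pallida vs Ficto_gracilis: 7
  Ao_pallida vs Eremo_minor: 3
  Ao_pallida vs Bracho_rubra: 6
  Ficto_gracilis vs Eremo_minor: 9
  Ficto_gracilis vs Bracho_rubra: 9
  Eremo_minor vs Bracho_rubra: 8
The smallest is 3, between Ao_pallida and Eremo_minor.

3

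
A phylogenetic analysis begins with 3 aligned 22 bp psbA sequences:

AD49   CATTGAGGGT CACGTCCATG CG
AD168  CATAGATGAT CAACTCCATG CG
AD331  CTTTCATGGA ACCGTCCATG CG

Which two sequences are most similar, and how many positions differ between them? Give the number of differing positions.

5

Pairwise Hamming distances:
  AD49 vs AD168: 5
  AD49 vs AD331: 6
  AD168 vs AD331: 9
The smallest is 5, between AD49 and AD168.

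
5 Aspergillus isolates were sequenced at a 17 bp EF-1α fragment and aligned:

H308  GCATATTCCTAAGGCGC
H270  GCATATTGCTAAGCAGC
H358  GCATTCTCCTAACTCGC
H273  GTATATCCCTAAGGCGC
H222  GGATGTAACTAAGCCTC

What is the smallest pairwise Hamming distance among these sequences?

2

Pairwise Hamming distances:
  H308 vs H270: 3
  H308 vs H358: 4
  H308 vs H273: 2
  H308 vs H222: 6
  H270 vs H358: 6
  H270 vs H273: 5
  H270 vs H222: 6
  H358 vs H273: 6
  H358 vs H222: 8
  H273 vs H222: 6
The smallest is 2, between H308 and H273.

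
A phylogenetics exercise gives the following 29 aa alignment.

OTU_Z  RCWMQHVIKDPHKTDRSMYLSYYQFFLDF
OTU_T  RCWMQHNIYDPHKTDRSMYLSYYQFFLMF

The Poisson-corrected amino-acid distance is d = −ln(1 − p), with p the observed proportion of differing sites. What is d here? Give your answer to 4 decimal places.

0.1092

Mismatches occur at site 7 (V/N), site 9 (K/Y), site 28 (D/M).
p = 3/29 = 0.103448.
d = −ln(1 − 0.103448) = −ln(0.896552) = 0.1092.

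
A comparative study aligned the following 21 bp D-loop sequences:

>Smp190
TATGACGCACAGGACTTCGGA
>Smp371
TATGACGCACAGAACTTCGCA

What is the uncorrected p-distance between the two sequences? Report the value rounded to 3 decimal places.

0.095

Mismatches occur at site 13 (G/A), site 20 (G/C).
There are 2 differences over 21 sites, so p = 2/21 = 0.095.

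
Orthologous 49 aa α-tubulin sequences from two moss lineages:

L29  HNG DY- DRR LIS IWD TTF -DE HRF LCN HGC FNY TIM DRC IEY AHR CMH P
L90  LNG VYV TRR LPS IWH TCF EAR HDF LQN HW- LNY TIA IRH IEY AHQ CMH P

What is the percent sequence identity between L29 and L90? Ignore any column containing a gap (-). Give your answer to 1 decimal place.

65.2%

Excluding the 3 gap columns leaves 46 comparable sites.
Mismatches occur at site 1 (H↔L), site 4 (D↔V), site 7 (D↔T), site 11 (I↔P), site 15 (D↔H), site 17 (T↔C), site 20 (D↔A), site 21 (E↔R), site 23 (R↔D), site 26 (C↔Q), site 29 (G↔W), site 31 (F↔L), site 36 (M↔A), site 37 (D↔I), site 39 (C↔H), site 45 (R↔Q).
30 of the 46 comparable sites match, so the percent identity is 30/46 × 100 = 65.2%.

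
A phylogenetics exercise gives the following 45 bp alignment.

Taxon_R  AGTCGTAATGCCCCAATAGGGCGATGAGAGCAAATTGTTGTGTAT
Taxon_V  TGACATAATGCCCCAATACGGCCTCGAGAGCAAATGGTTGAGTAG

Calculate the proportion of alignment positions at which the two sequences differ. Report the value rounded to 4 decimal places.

The sequences differ at positions 1 (A/T), 3 (T/A), 5 (G/A), 19 (G/C), 23 (G/C), 24 (A/T), 25 (T/C), 36 (T/G), 41 (T/A), 45 (T/G).
There are 10 differences over 45 sites, so p = 10/45 = 0.2222.

0.2222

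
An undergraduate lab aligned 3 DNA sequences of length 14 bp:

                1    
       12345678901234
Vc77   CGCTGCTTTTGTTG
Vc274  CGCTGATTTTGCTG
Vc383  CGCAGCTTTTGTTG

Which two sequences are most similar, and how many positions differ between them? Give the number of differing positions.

Pairwise Hamming distances:
  Vc77 vs Vc274: 2
  Vc77 vs Vc383: 1
  Vc274 vs Vc383: 3
The smallest is 1, between Vc77 and Vc383.

1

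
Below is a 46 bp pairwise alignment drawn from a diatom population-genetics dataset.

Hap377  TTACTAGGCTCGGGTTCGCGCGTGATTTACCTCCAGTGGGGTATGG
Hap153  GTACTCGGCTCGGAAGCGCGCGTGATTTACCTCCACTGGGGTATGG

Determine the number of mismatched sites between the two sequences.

The sequences differ at positions 1 (T/G), 6 (A/C), 14 (G/A), 15 (T/A), 16 (T/G), 36 (G/C).
That gives 6 mismatches out of 46 aligned sites, so the Hamming distance is 6.

6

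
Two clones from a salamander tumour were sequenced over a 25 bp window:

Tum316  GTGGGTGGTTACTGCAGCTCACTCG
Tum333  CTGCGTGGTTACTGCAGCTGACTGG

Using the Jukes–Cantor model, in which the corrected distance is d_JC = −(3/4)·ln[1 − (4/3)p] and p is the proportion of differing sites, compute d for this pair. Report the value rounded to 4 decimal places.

0.1800

Differing sites — 1:G/C; 4:G/C; 20:C/G; 24:C/G.
p = 4/25 = 0.160000.
d = −0.75 · ln(1 − (4/3)·0.160000) = −0.75 · ln(0.786667) = −0.75 · (-0.239950) = 0.1800.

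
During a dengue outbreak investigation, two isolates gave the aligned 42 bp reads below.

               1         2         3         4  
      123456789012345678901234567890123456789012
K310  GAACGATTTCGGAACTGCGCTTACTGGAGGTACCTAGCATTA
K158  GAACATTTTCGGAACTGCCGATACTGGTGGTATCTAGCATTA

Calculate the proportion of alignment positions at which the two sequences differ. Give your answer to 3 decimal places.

Mismatches occur at site 5 (G→A), site 6 (A→T), site 19 (G→C), site 20 (C→G), site 21 (T→A), site 28 (A→T), site 33 (C→T).
There are 7 differences over 42 sites, so p = 7/42 = 0.167.

0.167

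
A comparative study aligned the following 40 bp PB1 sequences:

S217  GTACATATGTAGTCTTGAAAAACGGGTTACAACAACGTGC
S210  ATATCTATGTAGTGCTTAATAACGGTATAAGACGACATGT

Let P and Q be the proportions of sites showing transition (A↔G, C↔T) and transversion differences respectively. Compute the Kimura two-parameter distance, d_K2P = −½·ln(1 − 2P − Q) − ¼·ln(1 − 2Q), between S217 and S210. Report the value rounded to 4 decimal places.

0.4799

Differing sites — 1:G/A (Ti); 4:C/T (Ti); 5:A/C (Tv); 14:C/G (Tv); 15:T/C (Ti); 17:G/T (Tv); 20:A/T (Tv); 26:G/T (Tv); 27:T/A (Tv); 30:C/A (Tv); 31:A/G (Ti); 34:A/G (Ti); 37:G/A (Ti); 40:C/T (Ti).
Of the 14 differences, 7 transitions and 7 transversions over 40 sites: P = 7/40 = 0.175000, Q = 7/40 = 0.175000.
d = −0.5·ln(0.475000) − 0.25·ln(0.650000) = −0.5·(-0.744440) − 0.25·(-0.430783) = 0.4799.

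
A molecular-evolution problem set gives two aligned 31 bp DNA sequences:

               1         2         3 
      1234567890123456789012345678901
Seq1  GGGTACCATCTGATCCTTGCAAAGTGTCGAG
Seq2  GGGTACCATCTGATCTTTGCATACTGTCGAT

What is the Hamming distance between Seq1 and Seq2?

4

The sequences differ at positions 16 (C/T), 22 (A/T), 24 (G/C), 31 (G/T).
That gives 4 mismatches out of 31 aligned sites, so the Hamming distance is 4.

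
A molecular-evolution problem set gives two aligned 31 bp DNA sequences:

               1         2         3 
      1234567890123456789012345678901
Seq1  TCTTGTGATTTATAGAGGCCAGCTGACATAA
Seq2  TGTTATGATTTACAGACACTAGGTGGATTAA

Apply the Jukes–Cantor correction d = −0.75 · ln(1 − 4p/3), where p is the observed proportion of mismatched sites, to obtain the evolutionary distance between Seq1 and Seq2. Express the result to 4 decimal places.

The sequences differ at positions 2 (C/G), 5 (G/A), 13 (T/C), 17 (G/C), 18 (G/A), 20 (C/T), 23 (C/G), 26 (A/G), 27 (C/A), 28 (A/T).
p = 10/31 = 0.322581.
d = −0.75 · ln(1 − (4/3)·0.322581) = −0.75 · ln(0.569892) = −0.75 · (-0.562308) = 0.4217.

0.4217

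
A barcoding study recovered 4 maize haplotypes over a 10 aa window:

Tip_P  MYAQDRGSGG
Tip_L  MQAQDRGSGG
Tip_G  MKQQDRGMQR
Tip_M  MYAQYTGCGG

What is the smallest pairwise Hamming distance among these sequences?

1

Pairwise Hamming distances:
  Tip_P vs Tip_L: 1
  Tip_P vs Tip_G: 5
  Tip_P vs Tip_M: 3
  Tip_L vs Tip_G: 5
  Tip_L vs Tip_M: 4
  Tip_G vs Tip_M: 7
The smallest is 1, between Tip_P and Tip_L.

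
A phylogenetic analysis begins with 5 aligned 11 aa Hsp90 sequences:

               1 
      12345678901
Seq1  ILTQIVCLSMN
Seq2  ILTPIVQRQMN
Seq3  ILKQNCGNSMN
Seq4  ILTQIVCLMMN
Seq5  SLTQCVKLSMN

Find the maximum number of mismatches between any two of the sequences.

Pairwise Hamming distances:
  Seq1 vs Seq2: 4
  Seq1 vs Seq3: 5
  Seq1 vs Seq4: 1
  Seq1 vs Seq5: 3
  Seq2 vs Seq3: 7
  Seq2 vs Seq4: 4
  Seq2 vs Seq5: 6
  Seq3 vs Seq4: 6
  Seq3 vs Seq5: 6
  Seq4 vs Seq5: 4
The largest is 7, between Seq2 and Seq3.

7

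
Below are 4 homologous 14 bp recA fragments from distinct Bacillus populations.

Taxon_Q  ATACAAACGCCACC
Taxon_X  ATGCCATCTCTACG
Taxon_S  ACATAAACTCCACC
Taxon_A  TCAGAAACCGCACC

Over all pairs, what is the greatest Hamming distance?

10

Pairwise Hamming distances:
  Taxon_Q vs Taxon_X: 6
  Taxon_Q vs Taxon_S: 3
  Taxon_Q vs Taxon_A: 5
  Taxon_X vs Taxon_S: 7
  Taxon_X vs Taxon_A: 10
  Taxon_S vs Taxon_A: 4
The largest is 10, between Taxon_X and Taxon_A.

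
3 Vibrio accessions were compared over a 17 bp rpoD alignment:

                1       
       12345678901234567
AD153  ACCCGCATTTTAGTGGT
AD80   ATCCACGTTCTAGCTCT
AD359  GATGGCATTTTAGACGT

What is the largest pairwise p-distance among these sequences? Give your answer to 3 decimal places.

0.588

Pairwise Hamming distances:
  AD153 vs AD80: 7
  AD153 vs AD359: 6
  AD80 vs AD359: 10
The largest is 10 mismatches, between AD80 and AD359; p = 10/17 = 0.588.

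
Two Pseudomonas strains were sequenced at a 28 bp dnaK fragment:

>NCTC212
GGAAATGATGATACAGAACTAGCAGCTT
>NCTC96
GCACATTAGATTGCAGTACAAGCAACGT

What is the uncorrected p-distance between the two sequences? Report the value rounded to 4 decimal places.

0.3929

Differing sites — 2:G/C; 4:A/C; 7:G/T; 9:T/G; 10:G/A; 11:A/T; 13:A/G; 17:A/T; 20:T/A; 25:G/A; 27:T/G.
There are 11 differences over 28 sites, so p = 11/28 = 0.3929.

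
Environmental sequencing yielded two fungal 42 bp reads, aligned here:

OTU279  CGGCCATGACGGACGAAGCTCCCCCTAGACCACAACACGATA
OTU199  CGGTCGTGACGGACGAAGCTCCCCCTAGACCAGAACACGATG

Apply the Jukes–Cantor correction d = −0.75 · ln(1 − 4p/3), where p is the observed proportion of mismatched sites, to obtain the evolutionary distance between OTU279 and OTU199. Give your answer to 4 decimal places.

The sequences differ at positions 4 (C/T), 6 (A/G), 33 (C/G), 42 (A/G).
p = 4/42 = 0.095238.
d = −0.75 · ln(1 − (4/3)·0.095238) = −0.75 · ln(0.873016) = −0.75 · (-0.135801) = 0.1019.

0.1019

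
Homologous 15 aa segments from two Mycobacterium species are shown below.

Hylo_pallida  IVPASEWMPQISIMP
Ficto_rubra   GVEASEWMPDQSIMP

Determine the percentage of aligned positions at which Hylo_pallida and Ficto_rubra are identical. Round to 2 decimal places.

Mismatches occur at site 1 (I→G), site 3 (P→E), site 10 (Q→D), site 11 (I→Q).
11 of the 15 sites match, so the percent identity is 11/15 × 100 = 73.33%.

73.33%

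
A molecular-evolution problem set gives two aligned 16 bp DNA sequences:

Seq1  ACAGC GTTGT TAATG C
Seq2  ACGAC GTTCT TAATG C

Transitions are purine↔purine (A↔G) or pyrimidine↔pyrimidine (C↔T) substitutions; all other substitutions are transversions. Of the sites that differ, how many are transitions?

2

Mismatches occur at site 3 (A/G, transition), site 4 (G/A, transition), site 9 (G/C, transversion).
Of the 3 differences, 2 transitions and 1 transversion, so the answer is 2.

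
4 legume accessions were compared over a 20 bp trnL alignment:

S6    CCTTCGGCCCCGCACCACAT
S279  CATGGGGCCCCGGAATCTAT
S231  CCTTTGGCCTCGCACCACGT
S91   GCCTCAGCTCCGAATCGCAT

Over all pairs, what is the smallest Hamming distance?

3

Pairwise Hamming distances:
  S6 vs S279: 8
  S6 vs S231: 3
  S6 vs S91: 7
  S279 vs S231: 10
  S279 vs S91: 12
  S231 vs S91: 10
The smallest is 3, between S6 and S231.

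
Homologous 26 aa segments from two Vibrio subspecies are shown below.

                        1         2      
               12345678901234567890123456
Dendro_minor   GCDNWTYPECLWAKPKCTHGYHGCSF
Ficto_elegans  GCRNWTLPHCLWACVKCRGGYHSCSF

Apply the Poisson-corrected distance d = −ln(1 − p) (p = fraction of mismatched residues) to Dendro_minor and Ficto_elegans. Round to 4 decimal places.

0.3677

The sequences differ at positions 3 (D/R), 7 (Y/L), 9 (E/H), 14 (K/C), 15 (P/V), 18 (T/R), 19 (H/G), 23 (G/S).
p = 8/26 = 0.307692.
d = −ln(1 − 0.307692) = −ln(0.692308) = 0.3677.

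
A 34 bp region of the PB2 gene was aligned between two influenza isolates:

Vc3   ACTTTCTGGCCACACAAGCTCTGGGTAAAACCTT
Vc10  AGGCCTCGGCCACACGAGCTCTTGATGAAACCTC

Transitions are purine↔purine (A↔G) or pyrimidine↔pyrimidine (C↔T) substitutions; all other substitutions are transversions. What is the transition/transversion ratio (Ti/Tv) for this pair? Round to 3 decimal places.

The sequences differ at positions 2 (C/G, transversion), 3 (T/G, transversion), 4 (T/C, transition), 5 (T/C, transition), 6 (C/T, transition), 7 (T/C, transition), 16 (A/G, transition), 23 (G/T, transversion), 25 (G/A, transition), 27 (A/G, transition), 34 (T/C, transition).
Of the 11 differences, 8 transitions and 3 transversions, so Ti/Tv = 8/3 = 2.667.

2.667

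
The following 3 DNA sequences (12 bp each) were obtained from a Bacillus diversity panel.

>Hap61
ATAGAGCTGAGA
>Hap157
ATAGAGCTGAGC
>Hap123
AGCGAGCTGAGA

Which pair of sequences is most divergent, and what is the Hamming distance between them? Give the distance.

Pairwise Hamming distances:
  Hap61 vs Hap157: 1
  Hap61 vs Hap123: 2
  Hap157 vs Hap123: 3
The largest is 3, between Hap157 and Hap123.

3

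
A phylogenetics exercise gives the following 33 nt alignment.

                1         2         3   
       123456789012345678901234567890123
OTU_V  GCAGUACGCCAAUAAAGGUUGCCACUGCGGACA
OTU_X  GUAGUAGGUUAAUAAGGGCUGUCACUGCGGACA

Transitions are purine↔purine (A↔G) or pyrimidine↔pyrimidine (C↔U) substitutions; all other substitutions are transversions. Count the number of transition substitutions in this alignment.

6

Differing sites — 2:C/U (Ti); 7:C/G (Tv); 9:C/U (Ti); 10:C/U (Ti); 16:A/G (Ti); 19:U/C (Ti); 22:C/U (Ti).
Of the 7 differences, 6 transitions and 1 transversion, so the answer is 6.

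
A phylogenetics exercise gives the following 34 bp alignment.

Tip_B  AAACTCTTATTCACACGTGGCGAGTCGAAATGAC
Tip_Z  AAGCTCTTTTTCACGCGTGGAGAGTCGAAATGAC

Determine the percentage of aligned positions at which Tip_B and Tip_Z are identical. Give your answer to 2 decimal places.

88.24%

Differing sites — 3:A/G; 9:A/T; 15:A/G; 21:C/A.
30 of the 34 sites match, so the percent identity is 30/34 × 100 = 88.24%.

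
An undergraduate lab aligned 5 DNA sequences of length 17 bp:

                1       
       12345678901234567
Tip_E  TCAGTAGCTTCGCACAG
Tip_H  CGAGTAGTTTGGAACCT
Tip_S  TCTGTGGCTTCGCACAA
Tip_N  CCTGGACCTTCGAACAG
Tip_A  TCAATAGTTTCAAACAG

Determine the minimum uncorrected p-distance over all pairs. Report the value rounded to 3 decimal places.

0.176

Pairwise Hamming distances:
  Tip_E vs Tip_H: 7
  Tip_E vs Tip_S: 3
  Tip_E vs Tip_N: 5
  Tip_E vs Tip_A: 4
  Tip_H vs Tip_S: 9
  Tip_H vs Tip_N: 8
  Tip_H vs Tip_A: 7
  Tip_S vs Tip_N: 6
  Tip_S vs Tip_A: 7
  Tip_N vs Tip_A: 7
The smallest is 3 mismatches, between Tip_E and Tip_S; p = 3/17 = 0.176.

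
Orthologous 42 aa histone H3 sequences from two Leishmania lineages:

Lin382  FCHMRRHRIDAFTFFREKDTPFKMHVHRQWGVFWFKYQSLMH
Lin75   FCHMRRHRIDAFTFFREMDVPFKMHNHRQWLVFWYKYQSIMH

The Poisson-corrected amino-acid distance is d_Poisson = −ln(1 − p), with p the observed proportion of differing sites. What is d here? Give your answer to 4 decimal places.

0.1542

Mismatches occur at site 18 (K↔M), site 20 (T↔V), site 26 (V↔N), site 31 (G↔L), site 35 (F↔Y), site 40 (L↔I).
p = 6/42 = 0.142857.
d = −ln(1 − 0.142857) = −ln(0.857143) = 0.1542.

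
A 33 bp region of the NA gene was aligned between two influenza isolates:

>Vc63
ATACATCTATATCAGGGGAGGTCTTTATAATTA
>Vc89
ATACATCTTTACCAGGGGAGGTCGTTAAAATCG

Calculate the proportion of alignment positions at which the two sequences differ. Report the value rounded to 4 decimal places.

Differing sites — 9:A/T; 12:T/C; 24:T/G; 28:T/A; 32:T/C; 33:A/G.
There are 6 differences over 33 sites, so p = 6/33 = 0.1818.

0.1818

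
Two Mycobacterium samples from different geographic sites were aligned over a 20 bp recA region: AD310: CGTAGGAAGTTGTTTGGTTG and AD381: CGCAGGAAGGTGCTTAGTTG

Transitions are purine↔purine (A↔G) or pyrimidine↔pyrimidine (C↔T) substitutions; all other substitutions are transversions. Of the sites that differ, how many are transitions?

Differing sites — 3:T/C (Ti); 10:T/G (Tv); 13:T/C (Ti); 16:G/A (Ti).
Of the 4 differences, 3 transitions and 1 transversion, so the answer is 3.

3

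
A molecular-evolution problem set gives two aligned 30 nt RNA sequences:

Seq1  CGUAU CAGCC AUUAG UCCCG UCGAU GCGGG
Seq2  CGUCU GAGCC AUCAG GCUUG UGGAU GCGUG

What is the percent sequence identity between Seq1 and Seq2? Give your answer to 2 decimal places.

Mismatches occur at site 4 (A/C), site 6 (C/G), site 13 (U/C), site 16 (U/G), site 18 (C/U), site 19 (C/U), site 22 (C/G), site 29 (G/U).
22 of the 30 sites match, so the percent identity is 22/30 × 100 = 73.33%.

73.33%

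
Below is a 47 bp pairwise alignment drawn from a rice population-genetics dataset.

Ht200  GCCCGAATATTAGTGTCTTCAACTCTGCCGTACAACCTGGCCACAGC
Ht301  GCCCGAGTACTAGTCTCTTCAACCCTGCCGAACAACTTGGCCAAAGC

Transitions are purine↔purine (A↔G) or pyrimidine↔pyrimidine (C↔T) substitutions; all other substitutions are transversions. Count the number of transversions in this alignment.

The sequences differ at positions 7 (A/G, transition), 10 (T/C, transition), 15 (G/C, transversion), 24 (T/C, transition), 31 (T/A, transversion), 37 (C/T, transition), 44 (C/A, transversion).
Of the 7 differences, 4 transitions and 3 transversions, so the answer is 3.

3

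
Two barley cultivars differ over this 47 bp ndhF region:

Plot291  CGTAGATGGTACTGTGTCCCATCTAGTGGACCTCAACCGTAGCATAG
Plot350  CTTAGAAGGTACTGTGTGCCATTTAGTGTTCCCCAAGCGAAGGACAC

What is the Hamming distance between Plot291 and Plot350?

12

Differing sites — 2:G/T; 7:T/A; 18:C/G; 23:C/T; 29:G/T; 30:A/T; 33:T/C; 37:C/G; 40:T/A; 43:C/G; 45:T/C; 47:G/C.
That gives 12 mismatches out of 47 aligned sites, so the Hamming distance is 12.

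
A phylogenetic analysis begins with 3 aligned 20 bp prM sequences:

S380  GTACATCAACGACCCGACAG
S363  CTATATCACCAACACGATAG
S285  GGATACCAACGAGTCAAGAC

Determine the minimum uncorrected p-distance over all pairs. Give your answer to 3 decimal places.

Pairwise Hamming distances:
  S380 vs S363: 6
  S380 vs S285: 8
  S363 vs S285: 10
The smallest is 6 mismatches, between S380 and S363; p = 6/20 = 0.300.

0.300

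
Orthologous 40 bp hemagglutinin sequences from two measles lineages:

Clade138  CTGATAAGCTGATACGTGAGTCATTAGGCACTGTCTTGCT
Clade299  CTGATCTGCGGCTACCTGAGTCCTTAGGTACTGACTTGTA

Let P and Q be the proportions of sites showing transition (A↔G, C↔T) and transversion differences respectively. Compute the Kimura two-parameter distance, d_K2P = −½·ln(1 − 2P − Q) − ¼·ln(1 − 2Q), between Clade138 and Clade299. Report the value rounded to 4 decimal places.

Differing sites — 6:A/C (Tv); 7:A/T (Tv); 10:T/G (Tv); 12:A/C (Tv); 16:G/C (Tv); 23:A/C (Tv); 29:C/T (Ti); 34:T/A (Tv); 39:C/T (Ti); 40:T/A (Tv).
Of the 10 differences, 2 transitions and 8 transversions over 40 sites: P = 2/40 = 0.050000, Q = 8/40 = 0.200000.
d = −0.5·ln(0.700000) − 0.25·ln(0.600000) = −0.5·(-0.356675) − 0.25·(-0.510826) = 0.3060.

0.3060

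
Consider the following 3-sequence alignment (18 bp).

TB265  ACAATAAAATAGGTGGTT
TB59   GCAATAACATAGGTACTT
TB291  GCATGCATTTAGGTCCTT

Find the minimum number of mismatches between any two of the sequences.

Pairwise Hamming distances:
  TB265 vs TB59: 4
  TB265 vs TB291: 8
  TB59 vs TB291: 6
The smallest is 4, between TB265 and TB59.

4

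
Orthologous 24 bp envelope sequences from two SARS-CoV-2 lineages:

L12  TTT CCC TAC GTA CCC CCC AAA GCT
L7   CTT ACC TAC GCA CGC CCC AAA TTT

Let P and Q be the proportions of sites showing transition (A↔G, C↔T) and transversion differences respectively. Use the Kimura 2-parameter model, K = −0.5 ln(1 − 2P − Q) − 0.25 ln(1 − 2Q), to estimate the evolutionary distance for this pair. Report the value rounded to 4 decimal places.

0.3069

The sequences differ at positions 1 (T/C, transition), 4 (C/A, transversion), 11 (T/C, transition), 14 (C/G, transversion), 22 (G/T, transversion), 23 (C/T, transition).
Of the 6 differences, 3 transitions and 3 transversions over 24 sites: P = 3/24 = 0.125000, Q = 3/24 = 0.125000.
d = −0.5·ln(0.625000) − 0.25·ln(0.750000) = −0.5·(-0.470004) − 0.25·(-0.287682) = 0.3069.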